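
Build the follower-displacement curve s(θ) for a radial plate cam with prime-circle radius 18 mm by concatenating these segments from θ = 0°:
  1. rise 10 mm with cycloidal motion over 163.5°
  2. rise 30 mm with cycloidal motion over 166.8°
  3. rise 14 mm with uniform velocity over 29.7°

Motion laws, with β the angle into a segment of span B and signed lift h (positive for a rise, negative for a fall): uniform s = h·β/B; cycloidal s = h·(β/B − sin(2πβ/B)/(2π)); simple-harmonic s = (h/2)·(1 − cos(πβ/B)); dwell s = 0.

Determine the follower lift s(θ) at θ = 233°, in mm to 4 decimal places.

seg 1 [0°–163.5°] cycloidal, h=10: full span → s += 10 → s = 10.0000
seg 2 [163.5°–330.3°] cycloidal, h=30: θ=233° here. β=69.5, B=166.8. 30·(0.4167 − sin(2π·0.4167)/(2π)) = 10.1127 → s = 20.1127

20.1127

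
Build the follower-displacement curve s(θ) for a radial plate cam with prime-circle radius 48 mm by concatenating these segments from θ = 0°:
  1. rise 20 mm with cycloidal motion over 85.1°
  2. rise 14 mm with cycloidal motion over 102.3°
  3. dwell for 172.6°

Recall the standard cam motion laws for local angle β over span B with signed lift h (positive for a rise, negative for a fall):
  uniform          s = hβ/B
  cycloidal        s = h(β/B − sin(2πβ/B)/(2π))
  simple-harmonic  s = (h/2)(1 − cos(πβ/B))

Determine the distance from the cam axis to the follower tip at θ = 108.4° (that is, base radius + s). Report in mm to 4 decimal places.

seg 1 [0°–85.1°] cycloidal, h=20: full span → s += 20 → s = 20.0000
seg 2 [85.1°–187.4°] cycloidal, h=14: θ=108.4° here. β=23.3, B=102.3. 14·(0.2278 − sin(2π·0.2278)/(2π)) = 0.9822 → s = 20.9822
radial distance = base radius + s = 48 + 20.9822 = 68.9822

68.9822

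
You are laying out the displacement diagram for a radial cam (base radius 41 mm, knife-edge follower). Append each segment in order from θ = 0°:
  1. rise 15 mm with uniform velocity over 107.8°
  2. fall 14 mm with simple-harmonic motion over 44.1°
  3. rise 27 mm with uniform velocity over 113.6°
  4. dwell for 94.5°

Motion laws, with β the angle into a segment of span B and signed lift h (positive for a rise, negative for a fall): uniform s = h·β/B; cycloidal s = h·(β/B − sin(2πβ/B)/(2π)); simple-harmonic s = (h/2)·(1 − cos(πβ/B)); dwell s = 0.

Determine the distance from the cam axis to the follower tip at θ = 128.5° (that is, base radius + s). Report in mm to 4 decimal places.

seg 1 [0°–107.8°] uniform, h=15: full span → s += 15 → s = 15.0000
seg 2 [107.8°–151.9°] simple-harmonic, h=-14: θ=128.5° here. β=20.7, B=44.1. -14/2·(1 − cos(π·0.4694)) = -6.3278 → s = 8.6722
radial distance = base radius + s = 41 + 8.6722 = 49.6722

49.6722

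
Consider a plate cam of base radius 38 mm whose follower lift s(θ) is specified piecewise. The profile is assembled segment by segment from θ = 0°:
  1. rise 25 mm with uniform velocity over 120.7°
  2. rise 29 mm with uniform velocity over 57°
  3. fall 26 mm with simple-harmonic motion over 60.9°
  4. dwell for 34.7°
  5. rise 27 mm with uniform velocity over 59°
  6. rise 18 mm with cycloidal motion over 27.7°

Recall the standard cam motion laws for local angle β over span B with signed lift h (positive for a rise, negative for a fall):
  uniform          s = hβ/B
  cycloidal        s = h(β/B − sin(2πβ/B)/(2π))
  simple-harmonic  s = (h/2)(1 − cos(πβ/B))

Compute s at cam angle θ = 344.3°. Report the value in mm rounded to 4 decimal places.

seg 1 [0°–120.7°] uniform, h=25: full span → s += 25 → s = 25.0000
seg 2 [120.7°–177.7°] uniform, h=29: full span → s += 29 → s = 54.0000
seg 3 [177.7°–238.6°] simple-harmonic, h=-26: full span → s += -26 → s = 28.0000
seg 4 [238.6°–273.3°] dwell: s stays 28.0000
seg 5 [273.3°–332.3°] uniform, h=27: full span → s += 27 → s = 55.0000
seg 6 [332.3°–360°] cycloidal, h=18: θ=344.3° here. β=12, B=27.7. 18·(0.4332 − sin(2π·0.4332)/(2π)) = 6.6306 → s = 61.6306

61.6306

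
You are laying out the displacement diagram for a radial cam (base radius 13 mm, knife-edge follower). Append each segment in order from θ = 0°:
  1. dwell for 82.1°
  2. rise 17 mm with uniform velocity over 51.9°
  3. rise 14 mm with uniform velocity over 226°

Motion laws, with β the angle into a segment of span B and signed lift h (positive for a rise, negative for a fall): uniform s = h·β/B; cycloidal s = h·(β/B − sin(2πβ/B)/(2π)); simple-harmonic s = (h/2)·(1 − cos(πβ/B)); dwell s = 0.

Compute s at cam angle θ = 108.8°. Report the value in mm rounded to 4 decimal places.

seg 1 [0°–82.1°] dwell: s stays 0.0000
seg 2 [82.1°–134°] uniform, h=17: θ=108.8° here. β=26.7, B=51.9. 17·26.7/51.9 = 8.7457 → s = 8.7457

8.7457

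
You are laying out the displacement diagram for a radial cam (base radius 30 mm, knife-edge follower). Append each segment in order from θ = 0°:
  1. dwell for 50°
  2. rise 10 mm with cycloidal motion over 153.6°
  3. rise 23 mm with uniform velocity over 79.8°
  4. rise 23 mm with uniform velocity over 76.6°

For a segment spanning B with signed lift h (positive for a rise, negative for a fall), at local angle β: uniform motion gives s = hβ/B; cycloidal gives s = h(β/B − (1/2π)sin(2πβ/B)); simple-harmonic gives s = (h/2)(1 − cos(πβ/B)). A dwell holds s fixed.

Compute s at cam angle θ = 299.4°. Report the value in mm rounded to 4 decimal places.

seg 1 [0°–50°] dwell: s stays 0.0000
seg 2 [50°–203.6°] cycloidal, h=10: full span → s += 10 → s = 10.0000
seg 3 [203.6°–283.4°] uniform, h=23: full span → s += 23 → s = 33.0000
seg 4 [283.4°–360°] uniform, h=23: θ=299.4° here. β=16, B=76.6. 23·16/76.6 = 4.8042 → s = 37.8042

37.8042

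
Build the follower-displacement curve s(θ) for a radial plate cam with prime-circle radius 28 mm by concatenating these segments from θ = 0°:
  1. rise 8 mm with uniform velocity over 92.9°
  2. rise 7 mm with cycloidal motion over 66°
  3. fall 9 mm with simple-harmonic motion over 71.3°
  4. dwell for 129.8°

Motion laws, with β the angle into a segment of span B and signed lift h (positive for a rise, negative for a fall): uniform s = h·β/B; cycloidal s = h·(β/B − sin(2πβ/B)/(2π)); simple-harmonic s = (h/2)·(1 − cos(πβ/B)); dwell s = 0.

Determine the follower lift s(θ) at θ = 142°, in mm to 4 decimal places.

seg 1 [0°–92.9°] uniform, h=8: full span → s += 8 → s = 8.0000
seg 2 [92.9°–158.9°] cycloidal, h=7: θ=142° here. β=49.1, B=66. 7·(0.7439 − sin(2π·0.7439)/(2π)) = 6.3209 → s = 14.3209

14.3209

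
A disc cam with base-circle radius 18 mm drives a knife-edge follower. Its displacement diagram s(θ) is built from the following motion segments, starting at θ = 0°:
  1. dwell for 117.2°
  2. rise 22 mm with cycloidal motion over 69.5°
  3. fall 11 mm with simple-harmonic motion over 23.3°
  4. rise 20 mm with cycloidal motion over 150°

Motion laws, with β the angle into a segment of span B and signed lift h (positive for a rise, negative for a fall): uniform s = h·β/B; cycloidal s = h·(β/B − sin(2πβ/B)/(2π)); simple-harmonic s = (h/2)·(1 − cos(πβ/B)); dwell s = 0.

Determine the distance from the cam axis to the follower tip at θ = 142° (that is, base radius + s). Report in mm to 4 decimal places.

seg 1 [0°–117.2°] dwell: s stays 0.0000
seg 2 [117.2°–186.7°] cycloidal, h=22: θ=142° here. β=24.8, B=69.5. 22·(0.3568 − sin(2π·0.3568)/(2π)) = 5.1086 → s = 5.1086
radial distance = base radius + s = 18 + 5.1086 = 23.1086

23.1086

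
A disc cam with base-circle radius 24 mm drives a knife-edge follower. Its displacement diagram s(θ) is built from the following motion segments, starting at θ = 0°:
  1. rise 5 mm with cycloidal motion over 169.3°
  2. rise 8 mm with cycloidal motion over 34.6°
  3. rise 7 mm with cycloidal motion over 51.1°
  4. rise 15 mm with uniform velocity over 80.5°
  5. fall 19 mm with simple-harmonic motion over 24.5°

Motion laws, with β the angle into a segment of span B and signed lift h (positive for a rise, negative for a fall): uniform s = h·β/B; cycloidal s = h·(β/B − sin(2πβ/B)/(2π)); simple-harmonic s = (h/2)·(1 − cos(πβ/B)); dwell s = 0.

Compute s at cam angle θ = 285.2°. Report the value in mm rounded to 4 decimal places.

seg 1 [0°–169.3°] cycloidal, h=5: full span → s += 5 → s = 5.0000
seg 2 [169.3°–203.9°] cycloidal, h=8: full span → s += 8 → s = 13.0000
seg 3 [203.9°–255°] cycloidal, h=7: full span → s += 7 → s = 20.0000
seg 4 [255°–335.5°] uniform, h=15: θ=285.2° here. β=30.2, B=80.5. 15·30.2/80.5 = 5.6273 → s = 25.6273

25.6273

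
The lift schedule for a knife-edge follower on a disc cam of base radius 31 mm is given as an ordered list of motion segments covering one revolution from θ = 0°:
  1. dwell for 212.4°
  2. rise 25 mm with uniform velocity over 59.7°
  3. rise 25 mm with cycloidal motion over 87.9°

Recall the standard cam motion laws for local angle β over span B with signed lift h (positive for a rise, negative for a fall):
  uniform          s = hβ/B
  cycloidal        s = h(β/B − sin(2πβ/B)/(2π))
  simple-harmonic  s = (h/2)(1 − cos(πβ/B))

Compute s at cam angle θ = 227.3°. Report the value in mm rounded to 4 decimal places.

seg 1 [0°–212.4°] dwell: s stays 0.0000
seg 2 [212.4°–272.1°] uniform, h=25: θ=227.3° here. β=14.9, B=59.7. 25·14.9/59.7 = 6.2395 → s = 6.2395

6.2395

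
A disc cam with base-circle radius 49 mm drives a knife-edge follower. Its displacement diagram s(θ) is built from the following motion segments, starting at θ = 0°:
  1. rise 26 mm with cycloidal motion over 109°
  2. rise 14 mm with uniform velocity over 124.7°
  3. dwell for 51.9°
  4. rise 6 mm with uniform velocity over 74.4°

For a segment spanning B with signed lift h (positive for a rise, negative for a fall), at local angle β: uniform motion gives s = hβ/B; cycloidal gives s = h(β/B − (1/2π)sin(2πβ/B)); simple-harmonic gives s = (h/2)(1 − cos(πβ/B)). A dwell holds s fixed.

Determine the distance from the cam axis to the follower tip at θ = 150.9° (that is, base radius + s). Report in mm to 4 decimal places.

seg 1 [0°–109°] cycloidal, h=26: full span → s += 26 → s = 26.0000
seg 2 [109°–233.7°] uniform, h=14: θ=150.9° here. β=41.9, B=124.7. 14·41.9/124.7 = 4.7041 → s = 30.7041
radial distance = base radius + s = 49 + 30.7041 = 79.7041

79.7041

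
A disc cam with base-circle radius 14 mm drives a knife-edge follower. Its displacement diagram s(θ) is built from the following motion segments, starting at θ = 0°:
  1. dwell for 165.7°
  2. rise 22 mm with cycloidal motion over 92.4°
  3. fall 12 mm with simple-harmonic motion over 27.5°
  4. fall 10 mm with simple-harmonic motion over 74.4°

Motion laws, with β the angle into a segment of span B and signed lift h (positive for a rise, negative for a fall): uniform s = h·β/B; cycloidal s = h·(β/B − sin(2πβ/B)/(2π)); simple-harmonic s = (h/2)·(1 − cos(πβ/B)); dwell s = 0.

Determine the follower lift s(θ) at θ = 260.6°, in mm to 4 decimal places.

seg 1 [0°–165.7°] dwell: s stays 0.0000
seg 2 [165.7°–258.1°] cycloidal, h=22: full span → s += 22 → s = 22.0000
seg 3 [258.1°–285.6°] simple-harmonic, h=-12: θ=260.6° here. β=2.5, B=27.5. -12/2·(1 − cos(π·0.0909)) = -0.2430 → s = 21.7570

21.7570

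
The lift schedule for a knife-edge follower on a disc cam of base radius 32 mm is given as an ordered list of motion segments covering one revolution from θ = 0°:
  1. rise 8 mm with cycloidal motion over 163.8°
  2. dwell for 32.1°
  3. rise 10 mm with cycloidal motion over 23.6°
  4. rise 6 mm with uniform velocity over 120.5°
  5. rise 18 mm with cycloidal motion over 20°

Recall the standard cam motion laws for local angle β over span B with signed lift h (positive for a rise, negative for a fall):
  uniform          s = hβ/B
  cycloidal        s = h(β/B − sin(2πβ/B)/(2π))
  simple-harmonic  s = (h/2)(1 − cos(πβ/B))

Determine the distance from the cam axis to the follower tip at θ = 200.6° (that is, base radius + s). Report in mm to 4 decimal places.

seg 1 [0°–163.8°] cycloidal, h=8: full span → s += 8 → s = 8.0000
seg 2 [163.8°–195.9°] dwell: s stays 8.0000
seg 3 [195.9°–219.5°] cycloidal, h=10: θ=200.6° here. β=4.7, B=23.6. 10·(0.1992 − sin(2π·0.1992)/(2π)) = 0.4805 → s = 8.4805
radial distance = base radius + s = 32 + 8.4805 = 40.4805

40.4805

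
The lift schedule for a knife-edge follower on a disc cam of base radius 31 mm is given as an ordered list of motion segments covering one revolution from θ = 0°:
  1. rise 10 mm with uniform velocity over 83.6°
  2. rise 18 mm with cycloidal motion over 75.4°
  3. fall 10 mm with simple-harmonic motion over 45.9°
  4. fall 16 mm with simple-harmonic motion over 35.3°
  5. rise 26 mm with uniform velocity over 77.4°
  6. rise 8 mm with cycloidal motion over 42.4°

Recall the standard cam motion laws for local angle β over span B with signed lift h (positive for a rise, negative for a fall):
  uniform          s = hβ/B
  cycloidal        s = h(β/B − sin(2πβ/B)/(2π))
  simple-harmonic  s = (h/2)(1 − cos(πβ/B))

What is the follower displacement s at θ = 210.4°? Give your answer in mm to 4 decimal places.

seg 1 [0°–83.6°] uniform, h=10: full span → s += 10 → s = 10.0000
seg 2 [83.6°–159°] cycloidal, h=18: full span → s += 18 → s = 28.0000
seg 3 [159°–204.9°] simple-harmonic, h=-10: full span → s += -10 → s = 18.0000
seg 4 [204.9°–240.2°] simple-harmonic, h=-16: θ=210.4° here. β=5.5, B=35.3. -16/2·(1 − cos(π·0.1558)) = -0.9394 → s = 17.0606

17.0606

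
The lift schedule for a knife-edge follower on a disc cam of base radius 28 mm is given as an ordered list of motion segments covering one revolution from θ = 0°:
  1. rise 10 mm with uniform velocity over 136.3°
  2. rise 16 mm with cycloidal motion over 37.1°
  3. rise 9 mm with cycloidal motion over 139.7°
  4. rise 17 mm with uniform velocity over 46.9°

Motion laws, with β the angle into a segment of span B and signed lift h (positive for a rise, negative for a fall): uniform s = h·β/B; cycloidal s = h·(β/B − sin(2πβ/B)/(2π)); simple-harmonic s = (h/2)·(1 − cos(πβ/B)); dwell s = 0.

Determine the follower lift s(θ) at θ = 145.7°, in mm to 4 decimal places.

seg 1 [0°–136.3°] uniform, h=10: full span → s += 10 → s = 10.0000
seg 2 [136.3°–173.4°] cycloidal, h=16: θ=145.7° here. β=9.4, B=37.1. 16·(0.2534 − sin(2π·0.2534)/(2π)) = 1.5080 → s = 11.5080

11.5080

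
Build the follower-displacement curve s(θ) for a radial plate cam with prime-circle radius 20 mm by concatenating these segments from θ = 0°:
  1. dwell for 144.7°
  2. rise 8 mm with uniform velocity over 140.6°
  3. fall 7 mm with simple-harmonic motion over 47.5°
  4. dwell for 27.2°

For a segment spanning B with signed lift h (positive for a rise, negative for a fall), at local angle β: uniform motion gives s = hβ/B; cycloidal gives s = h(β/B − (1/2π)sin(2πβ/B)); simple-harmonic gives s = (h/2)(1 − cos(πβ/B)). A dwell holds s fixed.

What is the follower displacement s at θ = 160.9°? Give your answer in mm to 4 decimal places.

seg 1 [0°–144.7°] dwell: s stays 0.0000
seg 2 [144.7°–285.3°] uniform, h=8: θ=160.9° here. β=16.2, B=140.6. 8·16.2/140.6 = 0.9218 → s = 0.9218

0.9218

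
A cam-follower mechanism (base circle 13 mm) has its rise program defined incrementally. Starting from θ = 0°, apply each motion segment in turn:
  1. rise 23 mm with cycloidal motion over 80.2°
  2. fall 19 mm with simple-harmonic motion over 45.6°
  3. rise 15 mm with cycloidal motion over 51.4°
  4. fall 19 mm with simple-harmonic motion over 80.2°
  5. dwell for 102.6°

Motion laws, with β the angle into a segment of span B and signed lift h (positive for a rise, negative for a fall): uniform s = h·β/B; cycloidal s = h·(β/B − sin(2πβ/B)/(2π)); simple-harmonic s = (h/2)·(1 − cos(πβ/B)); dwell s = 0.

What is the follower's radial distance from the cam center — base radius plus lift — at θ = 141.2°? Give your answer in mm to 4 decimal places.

seg 1 [0°–80.2°] cycloidal, h=23: full span → s += 23 → s = 23.0000
seg 2 [80.2°–125.8°] simple-harmonic, h=-19: full span → s += -19 → s = 4.0000
seg 3 [125.8°–177.2°] cycloidal, h=15: θ=141.2° here. β=15.4, B=51.4. 15·(0.2996 − sin(2π·0.2996)/(2π)) = 2.2219 → s = 6.2219
radial distance = base radius + s = 13 + 6.2219 = 19.2219

19.2219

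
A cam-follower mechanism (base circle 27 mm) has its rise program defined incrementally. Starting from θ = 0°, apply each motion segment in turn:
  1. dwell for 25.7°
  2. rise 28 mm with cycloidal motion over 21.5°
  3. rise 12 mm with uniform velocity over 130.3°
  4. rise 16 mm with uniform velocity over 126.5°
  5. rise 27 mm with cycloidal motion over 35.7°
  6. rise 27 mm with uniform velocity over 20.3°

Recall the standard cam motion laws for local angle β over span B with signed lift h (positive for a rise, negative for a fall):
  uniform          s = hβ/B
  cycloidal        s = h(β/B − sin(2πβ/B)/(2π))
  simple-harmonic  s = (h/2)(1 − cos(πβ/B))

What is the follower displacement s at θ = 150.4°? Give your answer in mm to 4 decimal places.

seg 1 [0°–25.7°] dwell: s stays 0.0000
seg 2 [25.7°–47.2°] cycloidal, h=28: full span → s += 28 → s = 28.0000
seg 3 [47.2°–177.5°] uniform, h=12: θ=150.4° here. β=103.2, B=130.3. 12·103.2/130.3 = 9.5042 → s = 37.5042

37.5042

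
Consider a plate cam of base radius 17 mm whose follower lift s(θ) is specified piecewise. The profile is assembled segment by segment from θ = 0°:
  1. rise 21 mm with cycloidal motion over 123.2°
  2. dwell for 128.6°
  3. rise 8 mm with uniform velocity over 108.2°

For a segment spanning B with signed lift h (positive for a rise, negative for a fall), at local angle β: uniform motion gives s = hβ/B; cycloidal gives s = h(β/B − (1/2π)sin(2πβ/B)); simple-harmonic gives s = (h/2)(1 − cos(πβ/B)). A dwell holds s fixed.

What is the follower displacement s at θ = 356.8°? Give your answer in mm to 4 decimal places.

seg 1 [0°–123.2°] cycloidal, h=21: full span → s += 21 → s = 21.0000
seg 2 [123.2°–251.8°] dwell: s stays 21.0000
seg 3 [251.8°–360°] uniform, h=8: θ=356.8° here. β=105, B=108.2. 8·105/108.2 = 7.7634 → s = 28.7634

28.7634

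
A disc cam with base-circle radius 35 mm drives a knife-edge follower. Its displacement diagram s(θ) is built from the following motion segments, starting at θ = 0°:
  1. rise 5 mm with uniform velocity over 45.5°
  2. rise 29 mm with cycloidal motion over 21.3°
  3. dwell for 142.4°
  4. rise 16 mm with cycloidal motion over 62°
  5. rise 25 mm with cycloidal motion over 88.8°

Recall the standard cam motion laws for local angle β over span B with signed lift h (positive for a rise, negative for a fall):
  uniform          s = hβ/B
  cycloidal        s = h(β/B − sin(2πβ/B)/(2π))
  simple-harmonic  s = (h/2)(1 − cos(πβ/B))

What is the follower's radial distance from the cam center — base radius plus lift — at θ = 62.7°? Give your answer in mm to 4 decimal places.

seg 1 [0°–45.5°] uniform, h=5: full span → s += 5 → s = 5.0000
seg 2 [45.5°–66.8°] cycloidal, h=29: θ=62.7° here. β=17.2, B=21.3. 29·(0.8075 − sin(2π·0.8075)/(2π)) = 27.7353 → s = 32.7353
radial distance = base radius + s = 35 + 32.7353 = 67.7353

67.7353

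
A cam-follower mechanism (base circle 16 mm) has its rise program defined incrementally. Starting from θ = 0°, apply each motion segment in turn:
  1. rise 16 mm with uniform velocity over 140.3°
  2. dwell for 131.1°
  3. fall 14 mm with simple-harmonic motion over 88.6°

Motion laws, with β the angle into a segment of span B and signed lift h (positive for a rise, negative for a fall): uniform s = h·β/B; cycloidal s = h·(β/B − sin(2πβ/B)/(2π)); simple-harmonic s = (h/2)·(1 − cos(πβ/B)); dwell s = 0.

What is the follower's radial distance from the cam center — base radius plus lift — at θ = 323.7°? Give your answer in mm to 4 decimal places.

seg 1 [0°–140.3°] uniform, h=16: full span → s += 16 → s = 16.0000
seg 2 [140.3°–271.4°] dwell: s stays 16.0000
seg 3 [271.4°–360°] simple-harmonic, h=-14: θ=323.7° here. β=52.3, B=88.6. -14/2·(1 − cos(π·0.5903)) = -8.9591 → s = 7.0409
radial distance = base radius + s = 16 + 7.0409 = 23.0409

23.0409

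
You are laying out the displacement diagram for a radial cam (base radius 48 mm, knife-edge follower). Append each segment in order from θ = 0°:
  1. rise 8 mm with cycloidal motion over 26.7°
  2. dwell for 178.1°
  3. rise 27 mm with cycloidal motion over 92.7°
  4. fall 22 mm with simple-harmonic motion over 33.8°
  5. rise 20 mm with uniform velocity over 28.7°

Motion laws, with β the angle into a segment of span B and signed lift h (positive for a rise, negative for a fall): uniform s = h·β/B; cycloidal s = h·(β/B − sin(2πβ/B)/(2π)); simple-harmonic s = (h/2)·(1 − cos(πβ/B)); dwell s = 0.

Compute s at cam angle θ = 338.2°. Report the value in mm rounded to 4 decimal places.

seg 1 [0°–26.7°] cycloidal, h=8: full span → s += 8 → s = 8.0000
seg 2 [26.7°–204.8°] dwell: s stays 8.0000
seg 3 [204.8°–297.5°] cycloidal, h=27: full span → s += 27 → s = 35.0000
seg 4 [297.5°–331.3°] simple-harmonic, h=-22: full span → s += -22 → s = 13.0000
seg 5 [331.3°–360°] uniform, h=20: θ=338.2° here. β=6.9, B=28.7. 20·6.9/28.7 = 4.8084 → s = 17.8084

17.8084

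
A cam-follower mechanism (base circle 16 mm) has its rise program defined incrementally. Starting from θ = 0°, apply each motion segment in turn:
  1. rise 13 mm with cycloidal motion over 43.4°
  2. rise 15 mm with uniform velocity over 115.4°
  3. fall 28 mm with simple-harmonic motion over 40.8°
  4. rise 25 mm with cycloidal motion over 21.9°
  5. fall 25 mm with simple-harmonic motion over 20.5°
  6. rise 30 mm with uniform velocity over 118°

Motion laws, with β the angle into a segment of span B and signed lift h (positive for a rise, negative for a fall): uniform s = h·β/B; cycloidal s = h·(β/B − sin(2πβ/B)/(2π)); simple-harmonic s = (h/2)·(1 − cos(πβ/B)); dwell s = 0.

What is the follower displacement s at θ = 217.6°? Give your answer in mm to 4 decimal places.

seg 1 [0°–43.4°] cycloidal, h=13: full span → s += 13 → s = 13.0000
seg 2 [43.4°–158.8°] uniform, h=15: full span → s += 15 → s = 28.0000
seg 3 [158.8°–199.6°] simple-harmonic, h=-28: full span → s += -28 → s = 0.0000
seg 4 [199.6°–221.5°] cycloidal, h=25: θ=217.6° here. β=18, B=21.9. 25·(0.8219 − sin(2π·0.8219)/(2π)) = 24.1275 → s = 24.1275

24.1275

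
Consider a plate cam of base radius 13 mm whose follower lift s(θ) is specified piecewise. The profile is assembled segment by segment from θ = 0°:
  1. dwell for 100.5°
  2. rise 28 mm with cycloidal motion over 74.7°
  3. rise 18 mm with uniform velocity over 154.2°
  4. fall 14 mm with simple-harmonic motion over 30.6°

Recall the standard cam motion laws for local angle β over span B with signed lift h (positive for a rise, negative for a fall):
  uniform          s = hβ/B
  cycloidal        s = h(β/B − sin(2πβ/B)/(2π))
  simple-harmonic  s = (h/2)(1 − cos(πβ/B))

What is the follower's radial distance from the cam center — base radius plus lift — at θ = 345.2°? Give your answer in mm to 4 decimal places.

seg 1 [0°–100.5°] dwell: s stays 0.0000
seg 2 [100.5°–175.2°] cycloidal, h=28: full span → s += 28 → s = 28.0000
seg 3 [175.2°–329.4°] uniform, h=18: full span → s += 18 → s = 46.0000
seg 4 [329.4°–360°] simple-harmonic, h=-14: θ=345.2° here. β=15.8, B=30.6. -14/2·(1 − cos(π·0.5163)) = -7.3592 → s = 38.6408
radial distance = base radius + s = 13 + 38.6408 = 51.6408

51.6408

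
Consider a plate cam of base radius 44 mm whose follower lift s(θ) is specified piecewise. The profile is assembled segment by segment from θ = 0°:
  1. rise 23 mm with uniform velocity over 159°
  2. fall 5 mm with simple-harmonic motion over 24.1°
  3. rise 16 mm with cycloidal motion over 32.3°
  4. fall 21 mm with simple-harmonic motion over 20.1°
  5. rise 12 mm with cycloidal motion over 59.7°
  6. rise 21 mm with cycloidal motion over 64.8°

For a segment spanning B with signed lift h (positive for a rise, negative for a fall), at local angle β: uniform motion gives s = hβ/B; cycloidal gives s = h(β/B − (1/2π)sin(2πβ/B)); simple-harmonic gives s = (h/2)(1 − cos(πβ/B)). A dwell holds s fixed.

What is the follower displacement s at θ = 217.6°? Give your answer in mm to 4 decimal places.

seg 1 [0°–159°] uniform, h=23: full span → s += 23 → s = 23.0000
seg 2 [159°–183.1°] simple-harmonic, h=-5: full span → s += -5 → s = 18.0000
seg 3 [183.1°–215.4°] cycloidal, h=16: full span → s += 16 → s = 34.0000
seg 4 [215.4°–235.5°] simple-harmonic, h=-21: θ=217.6° here. β=2.2, B=20.1. -21/2·(1 − cos(π·0.1095)) = -0.6147 → s = 33.3853

33.3853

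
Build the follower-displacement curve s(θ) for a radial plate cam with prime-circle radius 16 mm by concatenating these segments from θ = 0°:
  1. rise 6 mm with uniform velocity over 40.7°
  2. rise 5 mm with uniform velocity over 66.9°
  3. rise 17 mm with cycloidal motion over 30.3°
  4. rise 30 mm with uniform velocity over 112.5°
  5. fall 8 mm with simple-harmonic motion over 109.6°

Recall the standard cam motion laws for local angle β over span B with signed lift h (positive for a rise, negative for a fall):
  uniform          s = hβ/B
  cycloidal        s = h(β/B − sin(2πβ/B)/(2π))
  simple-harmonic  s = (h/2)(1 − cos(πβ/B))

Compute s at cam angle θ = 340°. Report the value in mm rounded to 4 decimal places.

seg 1 [0°–40.7°] uniform, h=6: full span → s += 6 → s = 6.0000
seg 2 [40.7°–107.6°] uniform, h=5: full span → s += 5 → s = 11.0000
seg 3 [107.6°–137.9°] cycloidal, h=17: full span → s += 17 → s = 28.0000
seg 4 [137.9°–250.4°] uniform, h=30: full span → s += 30 → s = 58.0000
seg 5 [250.4°–360°] simple-harmonic, h=-8: θ=340° here. β=89.6, B=109.6. -8/2·(1 − cos(π·0.8175)) = -7.3605 → s = 50.6395

50.6395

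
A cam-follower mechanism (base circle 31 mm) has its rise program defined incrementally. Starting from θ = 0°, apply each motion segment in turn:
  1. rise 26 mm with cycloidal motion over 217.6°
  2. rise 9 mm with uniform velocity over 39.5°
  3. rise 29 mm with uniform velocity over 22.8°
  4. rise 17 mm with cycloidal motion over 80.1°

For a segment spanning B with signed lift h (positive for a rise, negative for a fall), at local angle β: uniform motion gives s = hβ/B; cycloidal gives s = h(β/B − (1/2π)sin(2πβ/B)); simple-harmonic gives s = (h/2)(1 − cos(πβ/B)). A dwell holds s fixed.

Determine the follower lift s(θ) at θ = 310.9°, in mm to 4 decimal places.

seg 1 [0°–217.6°] cycloidal, h=26: full span → s += 26 → s = 26.0000
seg 2 [217.6°–257.1°] uniform, h=9: full span → s += 9 → s = 35.0000
seg 3 [257.1°–279.9°] uniform, h=29: full span → s += 29 → s = 64.0000
seg 4 [279.9°–360°] cycloidal, h=17: θ=310.9° here. β=31, B=80.1. 17·(0.3870 − sin(2π·0.3870)/(2π)) = 4.8159 → s = 68.8159

68.8159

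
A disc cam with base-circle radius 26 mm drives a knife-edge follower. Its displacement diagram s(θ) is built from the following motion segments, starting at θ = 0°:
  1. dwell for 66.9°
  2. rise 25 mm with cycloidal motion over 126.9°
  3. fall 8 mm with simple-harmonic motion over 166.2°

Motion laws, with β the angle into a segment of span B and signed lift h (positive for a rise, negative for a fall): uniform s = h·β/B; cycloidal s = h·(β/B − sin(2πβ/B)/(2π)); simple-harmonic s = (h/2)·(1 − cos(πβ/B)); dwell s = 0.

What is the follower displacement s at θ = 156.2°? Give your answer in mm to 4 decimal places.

seg 1 [0°–66.9°] dwell: s stays 0.0000
seg 2 [66.9°–193.8°] cycloidal, h=25: θ=156.2° here. β=89.3, B=126.9. 25·(0.7037 − sin(2π·0.7037)/(2π)) = 21.4043 → s = 21.4043

21.4043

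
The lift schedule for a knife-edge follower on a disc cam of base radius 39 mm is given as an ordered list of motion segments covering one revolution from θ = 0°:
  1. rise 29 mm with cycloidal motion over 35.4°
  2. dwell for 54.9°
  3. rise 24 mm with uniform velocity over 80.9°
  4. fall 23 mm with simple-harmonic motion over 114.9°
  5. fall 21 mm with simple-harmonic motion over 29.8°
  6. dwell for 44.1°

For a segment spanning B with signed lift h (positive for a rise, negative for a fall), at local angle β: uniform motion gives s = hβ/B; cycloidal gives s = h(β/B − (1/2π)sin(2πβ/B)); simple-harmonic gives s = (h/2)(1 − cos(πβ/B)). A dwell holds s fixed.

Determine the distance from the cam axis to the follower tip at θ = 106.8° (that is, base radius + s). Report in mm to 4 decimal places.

seg 1 [0°–35.4°] cycloidal, h=29: full span → s += 29 → s = 29.0000
seg 2 [35.4°–90.3°] dwell: s stays 29.0000
seg 3 [90.3°–171.2°] uniform, h=24: θ=106.8° here. β=16.5, B=80.9. 24·16.5/80.9 = 4.8949 → s = 33.8949
radial distance = base radius + s = 39 + 33.8949 = 72.8949

72.8949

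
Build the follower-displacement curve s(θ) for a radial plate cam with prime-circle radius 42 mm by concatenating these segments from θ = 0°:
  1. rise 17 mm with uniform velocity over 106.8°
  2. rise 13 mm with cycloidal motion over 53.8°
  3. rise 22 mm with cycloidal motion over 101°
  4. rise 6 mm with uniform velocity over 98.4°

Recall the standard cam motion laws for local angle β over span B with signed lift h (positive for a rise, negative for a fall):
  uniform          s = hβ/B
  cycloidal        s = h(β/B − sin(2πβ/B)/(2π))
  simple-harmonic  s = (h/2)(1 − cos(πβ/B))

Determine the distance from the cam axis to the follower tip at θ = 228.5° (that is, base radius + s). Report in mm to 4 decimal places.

seg 1 [0°–106.8°] uniform, h=17: full span → s += 17 → s = 17.0000
seg 2 [106.8°–160.6°] cycloidal, h=13: full span → s += 13 → s = 30.0000
seg 3 [160.6°–261.6°] cycloidal, h=22: θ=228.5° here. β=67.9, B=101. 22·(0.6723 − sin(2π·0.6723)/(2π)) = 17.8822 → s = 47.8822
radial distance = base radius + s = 42 + 47.8822 = 89.8822

89.8822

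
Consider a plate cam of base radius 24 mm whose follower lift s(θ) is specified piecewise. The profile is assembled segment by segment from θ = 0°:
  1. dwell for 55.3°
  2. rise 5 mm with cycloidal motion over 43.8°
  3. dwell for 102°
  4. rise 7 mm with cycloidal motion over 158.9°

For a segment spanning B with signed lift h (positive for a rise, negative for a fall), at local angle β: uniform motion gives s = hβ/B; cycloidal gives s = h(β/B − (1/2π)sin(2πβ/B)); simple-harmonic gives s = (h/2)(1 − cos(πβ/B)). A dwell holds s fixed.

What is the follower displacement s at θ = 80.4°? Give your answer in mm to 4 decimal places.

seg 1 [0°–55.3°] dwell: s stays 0.0000
seg 2 [55.3°–99.1°] cycloidal, h=5: θ=80.4° here. β=25.1, B=43.8. 5·(0.5731 − sin(2π·0.5731)/(2π)) = 3.2179 → s = 3.2179

3.2179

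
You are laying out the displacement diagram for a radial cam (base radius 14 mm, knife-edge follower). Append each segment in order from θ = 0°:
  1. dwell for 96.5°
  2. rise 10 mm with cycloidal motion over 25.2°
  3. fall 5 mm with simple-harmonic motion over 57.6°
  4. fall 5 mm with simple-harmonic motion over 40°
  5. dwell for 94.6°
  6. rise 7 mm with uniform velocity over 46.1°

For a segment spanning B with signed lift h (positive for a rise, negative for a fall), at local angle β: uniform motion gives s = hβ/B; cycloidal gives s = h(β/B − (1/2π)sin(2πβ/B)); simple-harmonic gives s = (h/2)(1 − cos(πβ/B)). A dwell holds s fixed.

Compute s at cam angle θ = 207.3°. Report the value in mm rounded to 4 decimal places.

seg 1 [0°–96.5°] dwell: s stays 0.0000
seg 2 [96.5°–121.7°] cycloidal, h=10: full span → s += 10 → s = 10.0000
seg 3 [121.7°–179.3°] simple-harmonic, h=-5: full span → s += -5 → s = 5.0000
seg 4 [179.3°–219.3°] simple-harmonic, h=-5: θ=207.3° here. β=28, B=40. -5/2·(1 − cos(π·0.7000)) = -3.9695 → s = 1.0305

1.0305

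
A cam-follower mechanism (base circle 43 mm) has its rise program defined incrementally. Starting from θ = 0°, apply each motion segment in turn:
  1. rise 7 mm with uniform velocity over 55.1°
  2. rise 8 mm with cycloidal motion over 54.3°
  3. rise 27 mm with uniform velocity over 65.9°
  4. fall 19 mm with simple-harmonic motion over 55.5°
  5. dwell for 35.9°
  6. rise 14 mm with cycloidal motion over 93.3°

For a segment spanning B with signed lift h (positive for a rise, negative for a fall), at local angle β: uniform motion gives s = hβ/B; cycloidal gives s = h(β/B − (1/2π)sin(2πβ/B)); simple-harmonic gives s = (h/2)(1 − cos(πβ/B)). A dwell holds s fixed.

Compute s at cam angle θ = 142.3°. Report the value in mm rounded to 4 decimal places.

seg 1 [0°–55.1°] uniform, h=7: full span → s += 7 → s = 7.0000
seg 2 [55.1°–109.4°] cycloidal, h=8: full span → s += 8 → s = 15.0000
seg 3 [109.4°–175.3°] uniform, h=27: θ=142.3° here. β=32.9, B=65.9. 27·32.9/65.9 = 13.4795 → s = 28.4795

28.4795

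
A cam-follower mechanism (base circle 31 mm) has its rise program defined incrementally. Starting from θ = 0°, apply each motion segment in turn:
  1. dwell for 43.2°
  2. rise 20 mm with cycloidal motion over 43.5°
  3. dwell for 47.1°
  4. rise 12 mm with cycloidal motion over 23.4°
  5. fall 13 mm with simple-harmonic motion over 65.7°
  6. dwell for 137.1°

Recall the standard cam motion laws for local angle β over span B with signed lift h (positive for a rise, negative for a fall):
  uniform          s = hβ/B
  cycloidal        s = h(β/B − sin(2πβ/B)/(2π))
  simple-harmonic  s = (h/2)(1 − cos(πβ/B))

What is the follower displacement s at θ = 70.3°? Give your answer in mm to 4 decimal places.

seg 1 [0°–43.2°] dwell: s stays 0.0000
seg 2 [43.2°–86.7°] cycloidal, h=20: θ=70.3° here. β=27.1, B=43.5. 20·(0.6230 − sin(2π·0.6230)/(2π)) = 14.6819 → s = 14.6819

14.6819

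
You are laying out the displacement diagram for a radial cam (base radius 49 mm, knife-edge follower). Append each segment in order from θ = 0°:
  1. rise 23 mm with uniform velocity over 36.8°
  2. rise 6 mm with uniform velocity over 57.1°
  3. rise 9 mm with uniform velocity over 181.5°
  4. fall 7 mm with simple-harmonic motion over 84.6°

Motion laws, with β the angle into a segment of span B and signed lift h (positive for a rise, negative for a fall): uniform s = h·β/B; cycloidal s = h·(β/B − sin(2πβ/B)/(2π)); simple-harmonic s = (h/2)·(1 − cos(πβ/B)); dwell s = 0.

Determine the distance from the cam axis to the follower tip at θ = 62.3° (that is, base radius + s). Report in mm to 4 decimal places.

seg 1 [0°–36.8°] uniform, h=23: full span → s += 23 → s = 23.0000
seg 2 [36.8°–93.9°] uniform, h=6: θ=62.3° here. β=25.5, B=57.1. 6·25.5/57.1 = 2.6795 → s = 25.6795
radial distance = base radius + s = 49 + 25.6795 = 74.6795

74.6795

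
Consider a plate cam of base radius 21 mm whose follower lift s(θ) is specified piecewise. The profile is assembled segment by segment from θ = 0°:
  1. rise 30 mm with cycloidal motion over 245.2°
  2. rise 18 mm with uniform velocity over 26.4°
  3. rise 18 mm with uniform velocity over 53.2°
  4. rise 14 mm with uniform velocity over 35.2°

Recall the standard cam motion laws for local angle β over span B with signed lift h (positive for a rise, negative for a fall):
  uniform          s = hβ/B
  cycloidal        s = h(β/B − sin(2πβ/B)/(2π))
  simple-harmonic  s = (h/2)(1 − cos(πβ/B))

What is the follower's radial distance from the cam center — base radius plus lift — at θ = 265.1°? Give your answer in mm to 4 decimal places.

seg 1 [0°–245.2°] cycloidal, h=30: full span → s += 30 → s = 30.0000
seg 2 [245.2°–271.6°] uniform, h=18: θ=265.1° here. β=19.9, B=26.4. 18·19.9/26.4 = 13.5682 → s = 43.5682
radial distance = base radius + s = 21 + 43.5682 = 64.5682

64.5682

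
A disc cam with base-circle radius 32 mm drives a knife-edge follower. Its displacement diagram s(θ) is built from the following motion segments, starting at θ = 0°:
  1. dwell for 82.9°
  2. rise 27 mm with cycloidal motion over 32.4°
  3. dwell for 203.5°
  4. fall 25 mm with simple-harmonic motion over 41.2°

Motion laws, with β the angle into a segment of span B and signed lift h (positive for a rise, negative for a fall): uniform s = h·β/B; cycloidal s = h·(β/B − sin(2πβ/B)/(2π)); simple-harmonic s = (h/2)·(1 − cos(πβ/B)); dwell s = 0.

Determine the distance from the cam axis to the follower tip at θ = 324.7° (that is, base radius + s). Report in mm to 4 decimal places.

seg 1 [0°–82.9°] dwell: s stays 0.0000
seg 2 [82.9°–115.3°] cycloidal, h=27: full span → s += 27 → s = 27.0000
seg 3 [115.3°–318.8°] dwell: s stays 27.0000
seg 4 [318.8°–360°] simple-harmonic, h=-25: θ=324.7° here. β=5.9, B=41.2. -25/2·(1 − cos(π·0.1432)) = -1.2438 → s = 25.7562
radial distance = base radius + s = 32 + 25.7562 = 57.7562

57.7562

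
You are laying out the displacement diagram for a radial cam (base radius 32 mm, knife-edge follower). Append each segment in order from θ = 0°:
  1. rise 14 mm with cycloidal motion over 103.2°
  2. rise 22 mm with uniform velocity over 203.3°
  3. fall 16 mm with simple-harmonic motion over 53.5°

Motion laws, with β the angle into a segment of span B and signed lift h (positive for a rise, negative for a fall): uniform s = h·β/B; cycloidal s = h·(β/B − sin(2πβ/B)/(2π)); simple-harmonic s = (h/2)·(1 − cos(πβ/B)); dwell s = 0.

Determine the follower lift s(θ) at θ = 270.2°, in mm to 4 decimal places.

seg 1 [0°–103.2°] cycloidal, h=14: full span → s += 14 → s = 14.0000
seg 2 [103.2°–306.5°] uniform, h=22: θ=270.2° here. β=167, B=203.3. 22·167/203.3 = 18.0718 → s = 32.0718

32.0718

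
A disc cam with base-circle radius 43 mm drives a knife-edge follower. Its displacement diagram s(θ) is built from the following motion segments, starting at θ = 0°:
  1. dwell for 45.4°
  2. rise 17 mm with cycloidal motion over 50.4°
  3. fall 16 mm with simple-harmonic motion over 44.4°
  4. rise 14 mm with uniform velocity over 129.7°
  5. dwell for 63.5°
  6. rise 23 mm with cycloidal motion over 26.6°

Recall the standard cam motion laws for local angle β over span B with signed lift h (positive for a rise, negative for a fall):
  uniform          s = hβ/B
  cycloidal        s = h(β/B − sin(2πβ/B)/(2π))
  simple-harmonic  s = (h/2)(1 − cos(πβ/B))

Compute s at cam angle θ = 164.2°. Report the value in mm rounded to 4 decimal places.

seg 1 [0°–45.4°] dwell: s stays 0.0000
seg 2 [45.4°–95.8°] cycloidal, h=17: full span → s += 17 → s = 17.0000
seg 3 [95.8°–140.2°] simple-harmonic, h=-16: full span → s += -16 → s = 1.0000
seg 4 [140.2°–269.9°] uniform, h=14: θ=164.2° here. β=24, B=129.7. 14·24/129.7 = 2.5906 → s = 3.5906

3.5906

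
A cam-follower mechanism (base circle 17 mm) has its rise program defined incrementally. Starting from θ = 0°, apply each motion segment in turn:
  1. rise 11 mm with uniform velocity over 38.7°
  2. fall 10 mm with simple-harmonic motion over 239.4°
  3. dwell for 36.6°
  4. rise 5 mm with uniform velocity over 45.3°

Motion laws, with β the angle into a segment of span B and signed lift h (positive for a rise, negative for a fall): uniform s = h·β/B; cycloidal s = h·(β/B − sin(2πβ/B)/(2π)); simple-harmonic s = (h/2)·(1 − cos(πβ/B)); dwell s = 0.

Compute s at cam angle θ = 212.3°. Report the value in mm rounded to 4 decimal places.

seg 1 [0°–38.7°] uniform, h=11: full span → s += 11 → s = 11.0000
seg 2 [38.7°–278.1°] simple-harmonic, h=-10: θ=212.3° here. β=173.6, B=239.4. -10/2·(1 − cos(π·0.7251)) = -8.2490 → s = 2.7510

2.7510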